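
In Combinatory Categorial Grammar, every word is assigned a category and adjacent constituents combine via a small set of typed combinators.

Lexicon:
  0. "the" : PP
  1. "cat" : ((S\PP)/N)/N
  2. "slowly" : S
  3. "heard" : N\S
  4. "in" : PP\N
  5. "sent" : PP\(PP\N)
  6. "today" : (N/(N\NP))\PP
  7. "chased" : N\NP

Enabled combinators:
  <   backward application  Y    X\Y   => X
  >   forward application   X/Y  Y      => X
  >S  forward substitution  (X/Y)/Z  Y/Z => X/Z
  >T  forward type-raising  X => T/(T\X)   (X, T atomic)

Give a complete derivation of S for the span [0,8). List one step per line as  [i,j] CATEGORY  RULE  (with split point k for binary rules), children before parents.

[0,1] PP  lex  "the"
[0,1] S/(S\PP)  >T
[1,2] ((S\PP)/N)/N  lex  "cat"
[2,3] S  lex  "slowly"
[2,3] N/(N\S)  >T
[3,4] N\S  lex  "heard"
[2,4] N  >  k=3
[1,4] (S\PP)/N  >  k=2
[4,5] PP\N  lex  "in"
[5,6] PP\(PP\N)  lex  "sent"
[4,6] PP  <  k=5
[6,7] (N/(N\NP))\PP  lex  "today"
[4,7] N/(N\NP)  <  k=6
[7,8] N\NP  lex  "chased"
[4,8] N  >  k=7
[1,8] S\PP  >  k=4
[0,8] S  >  k=1

[0,8] S   >
  [0,1] S/(S\PP)   >T
    [0,1] "the" : PP
  [1,8] S\PP   >
    [1,4] (S\PP)/N   >
      [1,2] "cat" : ((S\PP)/N)/N
      [2,4] N   >
        [2,3] N/(N\S)   >T
          [2,3] "slowly" : S
        [3,4] "heard" : N\S
    [4,8] N   >
      [4,7] N/(N\NP)   <
        [4,6] PP   <
          [4,5] "in" : PP\N
          [5,6] "sent" : PP\(PP\N)
        [6,7] "today" : (N/(N\NP))\PP
      [7,8] "chased" : N\NP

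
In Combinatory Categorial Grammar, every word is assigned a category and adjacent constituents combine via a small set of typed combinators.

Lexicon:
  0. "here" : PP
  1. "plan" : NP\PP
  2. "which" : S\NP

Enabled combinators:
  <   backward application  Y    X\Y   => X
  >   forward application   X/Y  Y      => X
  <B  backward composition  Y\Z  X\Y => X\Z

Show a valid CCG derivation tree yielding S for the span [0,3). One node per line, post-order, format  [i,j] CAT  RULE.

[0,3] S   <
  [0,2] NP   <
    [0,1] "here" : PP
    [1,2] "plan" : NP\PP
  [2,3] "which" : S\NP

[0,1] PP  lex  "here"
[1,2] NP\PP  lex  "plan"
[0,2] NP  <  k=1
[2,3] S\NP  lex  "which"
[0,3] S  <  k=2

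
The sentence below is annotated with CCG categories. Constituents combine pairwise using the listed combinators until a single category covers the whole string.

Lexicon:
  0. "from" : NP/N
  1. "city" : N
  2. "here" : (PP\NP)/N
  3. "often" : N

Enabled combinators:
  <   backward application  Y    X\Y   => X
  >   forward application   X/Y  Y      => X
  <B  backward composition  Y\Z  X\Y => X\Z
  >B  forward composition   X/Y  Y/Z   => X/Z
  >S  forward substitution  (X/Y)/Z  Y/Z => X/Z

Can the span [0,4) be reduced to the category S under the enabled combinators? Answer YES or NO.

NP/N N (PP\NP)/N N
CKY chart[0,4] = {PP}; S ∉ chart

NO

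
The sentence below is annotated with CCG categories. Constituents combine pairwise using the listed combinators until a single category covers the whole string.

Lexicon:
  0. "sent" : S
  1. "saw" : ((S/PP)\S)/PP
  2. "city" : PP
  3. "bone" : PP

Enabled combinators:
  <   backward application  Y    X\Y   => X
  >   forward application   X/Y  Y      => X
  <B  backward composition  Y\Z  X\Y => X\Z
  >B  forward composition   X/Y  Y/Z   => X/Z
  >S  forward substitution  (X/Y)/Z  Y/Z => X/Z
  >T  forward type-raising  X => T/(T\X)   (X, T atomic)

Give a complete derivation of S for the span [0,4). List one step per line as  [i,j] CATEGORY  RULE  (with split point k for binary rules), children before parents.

[0,1] S  lex  "sent"
[1,2] ((S/PP)\S)/PP  lex  "saw"
[2,3] PP  lex  "city"
[1,3] (S/PP)\S  >  k=2
[0,3] S/PP  <  k=1
[3,4] PP  lex  "bone"
[0,4] S  >  k=3

[0,4] S   >
  [0,3] S/PP   <
    [0,1] "sent" : S
    [1,3] (S/PP)\S   >
      [1,2] "saw" : ((S/PP)\S)/PP
      [2,3] "city" : PP
  [3,4] "bone" : PP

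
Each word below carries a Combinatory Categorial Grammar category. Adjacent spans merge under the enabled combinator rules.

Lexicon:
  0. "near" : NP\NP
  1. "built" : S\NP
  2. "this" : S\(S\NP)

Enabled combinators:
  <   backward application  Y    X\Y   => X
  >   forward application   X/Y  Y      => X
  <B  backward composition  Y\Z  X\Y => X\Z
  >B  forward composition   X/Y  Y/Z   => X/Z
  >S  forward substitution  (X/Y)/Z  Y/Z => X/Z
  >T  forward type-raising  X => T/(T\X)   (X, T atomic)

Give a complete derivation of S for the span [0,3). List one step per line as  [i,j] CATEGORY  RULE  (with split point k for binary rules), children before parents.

[0,3] S   <
  [0,2] S\NP   <B
    [0,1] "near" : NP\NP
    [1,2] "built" : S\NP
  [2,3] "this" : S\(S\NP)

[0,1] NP\NP  lex  "near"
[1,2] S\NP  lex  "built"
[0,2] S\NP  <B  k=1
[2,3] S\(S\NP)  lex  "this"
[0,3] S  <  k=2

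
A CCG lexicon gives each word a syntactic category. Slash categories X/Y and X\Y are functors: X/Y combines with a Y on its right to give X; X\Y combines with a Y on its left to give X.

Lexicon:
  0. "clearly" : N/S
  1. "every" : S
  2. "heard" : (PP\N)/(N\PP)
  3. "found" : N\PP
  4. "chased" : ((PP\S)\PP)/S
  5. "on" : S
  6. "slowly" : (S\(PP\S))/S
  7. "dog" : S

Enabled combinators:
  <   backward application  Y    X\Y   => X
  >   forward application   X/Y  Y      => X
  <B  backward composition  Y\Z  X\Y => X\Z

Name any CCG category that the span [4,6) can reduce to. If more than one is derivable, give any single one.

(PP\S)\PP

[0,8] S   <
  [0,2] N   >
    [0,1] "clearly" : N/S
    [1,2] "every" : S
  [2,8] S\N   <B
    [2,4] PP\N   >
      [2,3] "heard" : (PP\N)/(N\PP)
      [3,4] "found" : N\PP
    [4,8] S\PP   <B
      [4,6] (PP\S)\PP   >
        [4,5] "chased" : ((PP\S)\PP)/S
        [5,6] "on" : S
      [6,8] S\(PP\S)   >
        [6,7] "slowly" : (S\(PP\S))/S
        [7,8] "dog" : S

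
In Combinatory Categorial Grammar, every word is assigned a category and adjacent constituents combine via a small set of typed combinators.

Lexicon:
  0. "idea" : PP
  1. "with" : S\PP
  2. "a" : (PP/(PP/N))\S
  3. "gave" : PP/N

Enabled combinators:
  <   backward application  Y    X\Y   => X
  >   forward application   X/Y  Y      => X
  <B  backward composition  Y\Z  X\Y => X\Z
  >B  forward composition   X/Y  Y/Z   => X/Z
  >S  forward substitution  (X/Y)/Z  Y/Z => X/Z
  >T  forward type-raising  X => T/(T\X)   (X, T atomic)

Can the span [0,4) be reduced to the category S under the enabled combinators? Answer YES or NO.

PP S\PP (PP/(PP/N))\S PP/N
CKY chart[0,4] = {N/(N\PP), NP/(NP\PP), PP, PP/(PP\PP), S/(S\PP)}; S ∉ chart

NO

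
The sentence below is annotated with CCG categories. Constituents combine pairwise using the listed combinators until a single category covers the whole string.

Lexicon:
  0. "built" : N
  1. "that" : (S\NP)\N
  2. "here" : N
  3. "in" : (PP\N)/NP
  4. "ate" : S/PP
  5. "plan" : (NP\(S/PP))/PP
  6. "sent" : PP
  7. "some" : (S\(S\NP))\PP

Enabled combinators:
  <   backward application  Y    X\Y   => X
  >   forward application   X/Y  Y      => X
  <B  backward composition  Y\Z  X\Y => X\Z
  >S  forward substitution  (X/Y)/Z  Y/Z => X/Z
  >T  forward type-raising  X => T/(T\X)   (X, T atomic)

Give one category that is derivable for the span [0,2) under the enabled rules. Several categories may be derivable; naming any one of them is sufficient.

[0,8] S   <
  [0,2] S\NP   <
    [0,1] "built" : N
    [1,2] "that" : (S\NP)\N
  [2,8] S\(S\NP)   <
    [2,7] PP   >
      [2,3] PP/(PP\N)   >T
        [2,3] "here" : N
      [3,7] PP\N   >
        [3,4] "in" : (PP\N)/NP
        [4,7] NP   <
          [4,5] "ate" : S/PP
          [5,7] NP\(S/PP)   >
            [5,6] "plan" : (NP\(S/PP))/PP
            [6,7] "sent" : PP
    [7,8] "some" : (S\(S\NP))\PP

S\NP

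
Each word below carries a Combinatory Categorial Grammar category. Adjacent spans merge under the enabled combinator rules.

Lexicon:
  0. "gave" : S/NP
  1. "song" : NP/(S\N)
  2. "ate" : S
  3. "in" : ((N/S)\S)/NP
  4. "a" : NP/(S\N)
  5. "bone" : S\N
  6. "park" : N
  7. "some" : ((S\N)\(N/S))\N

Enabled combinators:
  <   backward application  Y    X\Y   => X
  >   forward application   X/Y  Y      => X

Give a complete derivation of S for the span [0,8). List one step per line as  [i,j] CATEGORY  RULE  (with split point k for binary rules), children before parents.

[0,8] S   >
  [0,1] "gave" : S/NP
  [1,8] NP   >
    [1,2] "song" : NP/(S\N)
    [2,8] S\N   <
      [2,6] N/S   <
        [2,3] "ate" : S
        [3,6] (N/S)\S   >
          [3,4] "in" : ((N/S)\S)/NP
          [4,6] NP   >
            [4,5] "a" : NP/(S\N)
            [5,6] "bone" : S\N
      [6,8] (S\N)\(N/S)   <
        [6,7] "park" : N
        [7,8] "some" : ((S\N)\(N/S))\N

[0,1] S/NP  lex  "gave"
[1,2] NP/(S\N)  lex  "song"
[2,3] S  lex  "ate"
[3,4] ((N/S)\S)/NP  lex  "in"
[4,5] NP/(S\N)  lex  "a"
[5,6] S\N  lex  "bone"
[4,6] NP  >  k=5
[3,6] (N/S)\S  >  k=4
[2,6] N/S  <  k=3
[6,7] N  lex  "park"
[7,8] ((S\N)\(N/S))\N  lex  "some"
[6,8] (S\N)\(N/S)  <  k=7
[2,8] S\N  <  k=6
[1,8] NP  >  k=2
[0,8] S  >  k=1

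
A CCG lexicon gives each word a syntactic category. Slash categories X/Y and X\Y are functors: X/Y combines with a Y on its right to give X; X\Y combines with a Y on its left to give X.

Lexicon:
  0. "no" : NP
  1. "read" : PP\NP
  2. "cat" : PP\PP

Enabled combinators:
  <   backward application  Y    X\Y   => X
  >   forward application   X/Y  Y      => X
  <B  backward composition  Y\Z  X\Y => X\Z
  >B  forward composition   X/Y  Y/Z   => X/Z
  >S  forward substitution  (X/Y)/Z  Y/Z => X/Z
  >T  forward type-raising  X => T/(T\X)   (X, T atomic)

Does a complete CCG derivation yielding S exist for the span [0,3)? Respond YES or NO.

NO

NP PP\NP PP\PP
CKY chart[0,3] = {N/(N\PP), NP/(NP\PP), PP, PP/(PP\PP), S/(S\PP)}; S ∉ chart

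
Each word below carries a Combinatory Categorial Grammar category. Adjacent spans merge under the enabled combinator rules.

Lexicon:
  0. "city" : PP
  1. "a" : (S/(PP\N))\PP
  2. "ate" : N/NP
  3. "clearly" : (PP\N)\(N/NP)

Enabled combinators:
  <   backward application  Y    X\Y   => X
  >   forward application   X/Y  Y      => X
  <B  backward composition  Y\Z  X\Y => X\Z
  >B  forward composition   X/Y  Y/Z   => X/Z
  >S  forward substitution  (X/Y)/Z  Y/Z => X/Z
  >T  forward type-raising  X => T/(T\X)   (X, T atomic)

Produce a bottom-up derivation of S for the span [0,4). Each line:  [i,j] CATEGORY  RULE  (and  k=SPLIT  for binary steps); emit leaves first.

[0,1] PP  lex  "city"
[1,2] (S/(PP\N))\PP  lex  "a"
[0,2] S/(PP\N)  <  k=1
[2,3] N/NP  lex  "ate"
[3,4] (PP\N)\(N/NP)  lex  "clearly"
[2,4] PP\N  <  k=3
[0,4] S  >  k=2

[0,4] S   >
  [0,2] S/(PP\N)   <
    [0,1] "city" : PP
    [1,2] "a" : (S/(PP\N))\PP
  [2,4] PP\N   <
    [2,3] "ate" : N/NP
    [3,4] "clearly" : (PP\N)\(N/NP)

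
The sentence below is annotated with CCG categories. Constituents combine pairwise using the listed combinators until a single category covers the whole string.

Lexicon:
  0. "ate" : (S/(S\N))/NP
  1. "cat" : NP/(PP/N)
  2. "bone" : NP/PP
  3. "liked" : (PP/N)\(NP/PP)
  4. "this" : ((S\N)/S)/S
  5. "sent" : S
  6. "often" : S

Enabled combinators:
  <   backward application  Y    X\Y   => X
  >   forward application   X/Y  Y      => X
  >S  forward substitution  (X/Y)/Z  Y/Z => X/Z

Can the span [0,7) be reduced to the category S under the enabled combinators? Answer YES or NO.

[0,7] S   >
  [0,4] S/(S\N)   >
    [0,1] "ate" : (S/(S\N))/NP
    [1,4] NP   >
      [1,2] "cat" : NP/(PP/N)
      [2,4] PP/N   <
        [2,3] "bone" : NP/PP
        [3,4] "liked" : (PP/N)\(NP/PP)
  [4,7] S\N   >
    [4,6] (S\N)/S   >
      [4,5] "this" : ((S\N)/S)/S
      [5,6] "sent" : S
    [6,7] "often" : S

YES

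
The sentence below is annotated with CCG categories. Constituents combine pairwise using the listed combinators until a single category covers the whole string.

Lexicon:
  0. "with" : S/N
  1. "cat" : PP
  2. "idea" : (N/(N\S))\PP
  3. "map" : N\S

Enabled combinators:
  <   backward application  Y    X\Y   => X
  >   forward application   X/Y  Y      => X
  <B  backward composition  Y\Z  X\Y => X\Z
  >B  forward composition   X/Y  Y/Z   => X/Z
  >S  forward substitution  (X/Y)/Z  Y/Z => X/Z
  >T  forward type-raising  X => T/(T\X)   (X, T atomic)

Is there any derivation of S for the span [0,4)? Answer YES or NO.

[0,4] S   >
  [0,1] "with" : S/N
  [1,4] N   >
    [1,3] N/(N\S)   <
      [1,2] "cat" : PP
      [2,3] "idea" : (N/(N\S))\PP
    [3,4] "map" : N\S

YES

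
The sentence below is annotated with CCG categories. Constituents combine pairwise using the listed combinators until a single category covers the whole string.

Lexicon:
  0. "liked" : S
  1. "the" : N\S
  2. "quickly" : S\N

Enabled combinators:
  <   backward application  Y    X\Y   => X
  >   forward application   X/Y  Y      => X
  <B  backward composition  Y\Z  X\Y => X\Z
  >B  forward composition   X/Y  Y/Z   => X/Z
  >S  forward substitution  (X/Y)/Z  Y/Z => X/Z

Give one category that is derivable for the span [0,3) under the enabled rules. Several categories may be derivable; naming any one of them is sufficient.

S

[0,3] S   <
  [0,2] N   <
    [0,1] "liked" : S
    [1,2] "the" : N\S
  [2,3] "quickly" : S\N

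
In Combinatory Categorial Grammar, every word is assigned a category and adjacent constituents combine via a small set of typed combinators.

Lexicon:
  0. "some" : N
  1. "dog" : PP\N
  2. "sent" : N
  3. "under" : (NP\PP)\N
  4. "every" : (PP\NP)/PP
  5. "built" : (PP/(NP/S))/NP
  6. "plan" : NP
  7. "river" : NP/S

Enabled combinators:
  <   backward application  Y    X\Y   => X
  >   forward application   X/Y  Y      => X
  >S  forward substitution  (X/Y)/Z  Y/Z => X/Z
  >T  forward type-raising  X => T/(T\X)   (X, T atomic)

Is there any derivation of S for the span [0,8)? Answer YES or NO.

N PP\N N (NP\PP)\N (PP\NP)/PP (PP/(NP/S))/NP NP NP/S
CKY chart[0,8] = {N/(N\PP), NP/(NP\PP), PP, PP/(PP\PP), S/(S\PP)}; S ∉ chart

NO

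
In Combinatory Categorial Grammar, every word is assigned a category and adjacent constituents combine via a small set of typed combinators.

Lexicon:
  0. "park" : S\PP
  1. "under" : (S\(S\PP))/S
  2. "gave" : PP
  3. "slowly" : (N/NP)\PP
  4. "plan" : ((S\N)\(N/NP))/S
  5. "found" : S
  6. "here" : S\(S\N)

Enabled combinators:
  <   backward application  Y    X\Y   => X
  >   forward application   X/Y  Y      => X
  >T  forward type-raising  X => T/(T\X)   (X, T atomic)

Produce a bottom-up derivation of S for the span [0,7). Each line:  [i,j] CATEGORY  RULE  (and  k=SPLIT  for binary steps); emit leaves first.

[0,1] S\PP  lex  "park"
[1,2] (S\(S\PP))/S  lex  "under"
[2,3] PP  lex  "gave"
[3,4] (N/NP)\PP  lex  "slowly"
[2,4] N/NP  <  k=3
[4,5] ((S\N)\(N/NP))/S  lex  "plan"
[5,6] S  lex  "found"
[4,6] (S\N)\(N/NP)  >  k=5
[2,6] S\N  <  k=4
[6,7] S\(S\N)  lex  "here"
[2,7] S  <  k=6
[1,7] S\(S\PP)  >  k=2
[0,7] S  <  k=1

[0,7] S   <
  [0,1] "park" : S\PP
  [1,7] S\(S\PP)   >
    [1,2] "under" : (S\(S\PP))/S
    [2,7] S   <
      [2,6] S\N   <
        [2,4] N/NP   <
          [2,3] "gave" : PP
          [3,4] "slowly" : (N/NP)\PP
        [4,6] (S\N)\(N/NP)   >
          [4,5] "plan" : ((S\N)\(N/NP))/S
          [5,6] "found" : S
      [6,7] "here" : S\(S\N)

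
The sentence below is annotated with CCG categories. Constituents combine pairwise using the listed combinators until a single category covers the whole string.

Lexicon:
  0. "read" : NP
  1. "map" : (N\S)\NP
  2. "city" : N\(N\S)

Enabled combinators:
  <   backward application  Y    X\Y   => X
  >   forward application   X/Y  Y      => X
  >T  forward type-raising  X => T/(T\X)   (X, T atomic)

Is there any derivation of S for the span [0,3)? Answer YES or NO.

NO

NP (N\S)\NP N\(N\S)
CKY chart[0,3] = {N, N/(N\N), NP/(NP\N), PP/(PP\N), S/(S\N)}; S ∉ chart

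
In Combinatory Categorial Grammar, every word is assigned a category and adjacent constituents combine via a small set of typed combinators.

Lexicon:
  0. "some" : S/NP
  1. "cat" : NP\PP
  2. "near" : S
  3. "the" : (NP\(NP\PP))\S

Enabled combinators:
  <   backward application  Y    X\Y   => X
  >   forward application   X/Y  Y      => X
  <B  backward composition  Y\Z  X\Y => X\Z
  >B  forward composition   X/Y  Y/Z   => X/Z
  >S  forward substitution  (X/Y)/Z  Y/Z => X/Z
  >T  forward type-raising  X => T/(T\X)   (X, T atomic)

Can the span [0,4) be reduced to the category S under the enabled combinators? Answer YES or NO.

YES

[0,4] S   >
  [0,1] "some" : S/NP
  [1,4] NP   <
    [1,2] "cat" : NP\PP
    [2,4] NP\(NP\PP)   <
      [2,3] "near" : S
      [3,4] "the" : (NP\(NP\PP))\S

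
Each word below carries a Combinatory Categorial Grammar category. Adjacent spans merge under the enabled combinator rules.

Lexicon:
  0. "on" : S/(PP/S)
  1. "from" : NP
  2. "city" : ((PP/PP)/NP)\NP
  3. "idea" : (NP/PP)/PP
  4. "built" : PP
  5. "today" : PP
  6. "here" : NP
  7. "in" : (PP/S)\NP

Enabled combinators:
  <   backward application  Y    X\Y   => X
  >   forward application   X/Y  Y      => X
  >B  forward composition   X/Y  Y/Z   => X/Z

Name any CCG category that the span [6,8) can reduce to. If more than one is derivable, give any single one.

PP/S

[0,8] S   >
  [0,1] "on" : S/(PP/S)
  [1,8] PP/S   >B
    [1,6] PP/PP   >
      [1,3] (PP/PP)/NP   <
        [1,2] "from" : NP
        [2,3] "city" : ((PP/PP)/NP)\NP
      [3,6] NP   >
        [3,5] NP/PP   >
          [3,4] "idea" : (NP/PP)/PP
          [4,5] "built" : PP
        [5,6] "today" : PP
    [6,8] PP/S   <
      [6,7] "here" : NP
      [7,8] "in" : (PP/S)\NP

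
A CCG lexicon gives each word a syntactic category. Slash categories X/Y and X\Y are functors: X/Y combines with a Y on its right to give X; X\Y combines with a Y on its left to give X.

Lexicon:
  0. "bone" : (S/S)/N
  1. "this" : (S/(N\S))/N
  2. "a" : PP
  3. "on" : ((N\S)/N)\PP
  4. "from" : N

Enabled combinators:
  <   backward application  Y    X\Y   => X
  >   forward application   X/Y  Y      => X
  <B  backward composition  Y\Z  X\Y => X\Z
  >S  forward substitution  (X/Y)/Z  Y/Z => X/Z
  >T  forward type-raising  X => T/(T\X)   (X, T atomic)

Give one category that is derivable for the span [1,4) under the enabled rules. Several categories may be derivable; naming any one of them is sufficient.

S/N

[0,5] S   >
  [0,4] S/N   >S
    [0,1] "bone" : (S/S)/N
    [1,4] S/N   >S
      [1,2] "this" : (S/(N\S))/N
      [2,4] (N\S)/N   <
        [2,3] "a" : PP
        [3,4] "on" : ((N\S)/N)\PP
  [4,5] "from" : N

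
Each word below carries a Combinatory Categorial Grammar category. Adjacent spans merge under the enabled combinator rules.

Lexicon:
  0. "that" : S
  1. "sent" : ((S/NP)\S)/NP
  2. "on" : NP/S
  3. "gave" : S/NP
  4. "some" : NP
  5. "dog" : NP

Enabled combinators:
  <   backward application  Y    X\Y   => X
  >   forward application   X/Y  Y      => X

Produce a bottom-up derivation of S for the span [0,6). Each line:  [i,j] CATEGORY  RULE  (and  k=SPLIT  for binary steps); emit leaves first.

[0,1] S  lex  "that"
[1,2] ((S/NP)\S)/NP  lex  "sent"
[2,3] NP/S  lex  "on"
[3,4] S/NP  lex  "gave"
[4,5] NP  lex  "some"
[3,5] S  >  k=4
[2,5] NP  >  k=3
[1,5] (S/NP)\S  >  k=2
[0,5] S/NP  <  k=1
[5,6] NP  lex  "dog"
[0,6] S  >  k=5

[0,6] S   >
  [0,5] S/NP   <
    [0,1] "that" : S
    [1,5] (S/NP)\S   >
      [1,2] "sent" : ((S/NP)\S)/NP
      [2,5] NP   >
        [2,3] "on" : NP/S
        [3,5] S   >
          [3,4] "gave" : S/NP
          [4,5] "some" : NP
  [5,6] "dog" : NP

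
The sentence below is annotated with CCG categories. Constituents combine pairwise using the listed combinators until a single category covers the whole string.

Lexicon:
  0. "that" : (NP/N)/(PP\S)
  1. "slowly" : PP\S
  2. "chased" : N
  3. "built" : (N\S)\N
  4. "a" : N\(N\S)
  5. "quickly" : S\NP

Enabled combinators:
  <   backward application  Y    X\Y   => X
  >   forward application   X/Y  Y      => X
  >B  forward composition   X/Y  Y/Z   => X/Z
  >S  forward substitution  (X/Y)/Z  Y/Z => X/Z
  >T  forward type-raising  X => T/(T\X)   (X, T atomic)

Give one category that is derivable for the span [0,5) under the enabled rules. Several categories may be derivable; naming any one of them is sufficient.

NP

[0,6] S   <
  [0,5] NP   >
    [0,2] NP/N   >
      [0,1] "that" : (NP/N)/(PP\S)
      [1,2] "slowly" : PP\S
    [2,5] N   <
      [2,4] N\S   <
        [2,3] "chased" : N
        [3,4] "built" : (N\S)\N
      [4,5] "a" : N\(N\S)
  [5,6] "quickly" : S\NP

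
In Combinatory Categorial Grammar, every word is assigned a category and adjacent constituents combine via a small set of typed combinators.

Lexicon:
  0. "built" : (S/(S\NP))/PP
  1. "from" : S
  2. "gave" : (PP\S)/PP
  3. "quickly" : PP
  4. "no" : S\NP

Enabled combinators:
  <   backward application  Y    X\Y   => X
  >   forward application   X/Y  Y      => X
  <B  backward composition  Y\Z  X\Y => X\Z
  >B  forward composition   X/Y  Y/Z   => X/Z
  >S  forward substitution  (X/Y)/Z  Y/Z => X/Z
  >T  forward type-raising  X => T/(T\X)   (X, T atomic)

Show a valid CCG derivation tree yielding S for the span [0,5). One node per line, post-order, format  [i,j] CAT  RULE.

[0,1] (S/(S\NP))/PP  lex  "built"
[1,2] S  lex  "from"
[1,2] PP/(PP\S)  >T
[2,3] (PP\S)/PP  lex  "gave"
[3,4] PP  lex  "quickly"
[2,4] PP\S  >  k=3
[1,4] PP  >  k=2
[0,4] S/(S\NP)  >  k=1
[4,5] S\NP  lex  "no"
[0,5] S  >  k=4

[0,5] S   >
  [0,4] S/(S\NP)   >
    [0,1] "built" : (S/(S\NP))/PP
    [1,4] PP   >
      [1,2] PP/(PP\S)   >T
        [1,2] "from" : S
      [2,4] PP\S   >
        [2,3] "gave" : (PP\S)/PP
        [3,4] "quickly" : PP
  [4,5] "no" : S\NP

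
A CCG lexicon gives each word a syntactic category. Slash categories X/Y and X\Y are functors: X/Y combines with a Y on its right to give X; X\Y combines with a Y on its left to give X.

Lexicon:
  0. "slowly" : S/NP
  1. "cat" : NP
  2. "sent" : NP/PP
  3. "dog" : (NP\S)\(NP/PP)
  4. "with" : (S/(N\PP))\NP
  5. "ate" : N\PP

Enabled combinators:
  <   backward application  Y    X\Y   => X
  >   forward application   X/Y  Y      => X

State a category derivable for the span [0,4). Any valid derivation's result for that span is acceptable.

[0,6] S   >
  [0,5] S/(N\PP)   <
    [0,4] NP   <
      [0,2] S   >
        [0,1] "slowly" : S/NP
        [1,2] "cat" : NP
      [2,4] NP\S   <
        [2,3] "sent" : NP/PP
        [3,4] "dog" : (NP\S)\(NP/PP)
    [4,5] "with" : (S/(N\PP))\NP
  [5,6] "ate" : N\PP

NP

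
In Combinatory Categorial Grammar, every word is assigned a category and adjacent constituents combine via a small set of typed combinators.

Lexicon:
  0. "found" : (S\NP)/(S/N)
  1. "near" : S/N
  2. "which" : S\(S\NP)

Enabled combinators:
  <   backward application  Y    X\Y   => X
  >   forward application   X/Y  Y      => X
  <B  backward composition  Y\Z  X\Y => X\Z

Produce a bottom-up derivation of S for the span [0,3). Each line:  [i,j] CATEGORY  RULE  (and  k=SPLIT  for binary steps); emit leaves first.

[0,1] (S\NP)/(S/N)  lex  "found"
[1,2] S/N  lex  "near"
[0,2] S\NP  >  k=1
[2,3] S\(S\NP)  lex  "which"
[0,3] S  <  k=2

[0,3] S   <
  [0,2] S\NP   >
    [0,1] "found" : (S\NP)/(S/N)
    [1,2] "near" : S/N
  [2,3] "which" : S\(S\NP)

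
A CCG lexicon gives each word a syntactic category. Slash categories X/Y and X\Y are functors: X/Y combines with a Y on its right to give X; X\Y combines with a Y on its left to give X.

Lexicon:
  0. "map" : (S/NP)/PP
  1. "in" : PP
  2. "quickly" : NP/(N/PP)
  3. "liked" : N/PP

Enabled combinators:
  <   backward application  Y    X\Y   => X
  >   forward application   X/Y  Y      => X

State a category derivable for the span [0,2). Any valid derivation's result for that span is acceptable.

[0,4] S   >
  [0,2] S/NP   >
    [0,1] "map" : (S/NP)/PP
    [1,2] "in" : PP
  [2,4] NP   >
    [2,3] "quickly" : NP/(N/PP)
    [3,4] "liked" : N/PP

S/NP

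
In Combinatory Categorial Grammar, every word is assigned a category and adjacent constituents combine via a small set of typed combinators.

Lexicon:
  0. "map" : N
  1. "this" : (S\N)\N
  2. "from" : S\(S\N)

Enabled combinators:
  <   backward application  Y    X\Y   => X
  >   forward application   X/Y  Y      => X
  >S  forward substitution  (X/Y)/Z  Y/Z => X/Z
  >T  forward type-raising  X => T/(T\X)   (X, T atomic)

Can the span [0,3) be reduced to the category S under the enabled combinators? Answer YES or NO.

[0,3] S   <
  [0,2] S\N   <
    [0,1] "map" : N
    [1,2] "this" : (S\N)\N
  [2,3] "from" : S\(S\N)

YES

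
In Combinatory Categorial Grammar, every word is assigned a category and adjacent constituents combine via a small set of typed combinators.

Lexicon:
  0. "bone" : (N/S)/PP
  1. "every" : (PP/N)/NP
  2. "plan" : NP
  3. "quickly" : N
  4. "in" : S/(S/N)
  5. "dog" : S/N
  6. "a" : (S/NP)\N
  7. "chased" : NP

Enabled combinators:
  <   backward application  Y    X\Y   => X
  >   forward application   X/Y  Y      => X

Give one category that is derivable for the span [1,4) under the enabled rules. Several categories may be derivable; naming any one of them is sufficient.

[0,8] S   >
  [0,7] S/NP   <
    [0,6] N   >
      [0,4] N/S   >
        [0,1] "bone" : (N/S)/PP
        [1,4] PP   >
          [1,3] PP/N   >
            [1,2] "every" : (PP/N)/NP
            [2,3] "plan" : NP
          [3,4] "quickly" : N
      [4,6] S   >
        [4,5] "in" : S/(S/N)
        [5,6] "dog" : S/N
    [6,7] "a" : (S/NP)\N
  [7,8] "chased" : NP

PP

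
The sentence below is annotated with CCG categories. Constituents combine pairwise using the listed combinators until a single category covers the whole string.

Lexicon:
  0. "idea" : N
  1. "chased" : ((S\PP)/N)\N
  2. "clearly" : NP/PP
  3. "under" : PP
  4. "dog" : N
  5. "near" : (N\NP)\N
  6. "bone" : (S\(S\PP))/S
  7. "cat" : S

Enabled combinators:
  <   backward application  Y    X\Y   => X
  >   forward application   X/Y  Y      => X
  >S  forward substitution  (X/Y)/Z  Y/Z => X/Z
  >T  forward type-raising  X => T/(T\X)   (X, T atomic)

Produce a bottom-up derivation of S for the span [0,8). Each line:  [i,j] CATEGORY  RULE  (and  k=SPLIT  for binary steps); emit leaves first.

[0,8] S   <
  [0,6] S\PP   >
    [0,2] (S\PP)/N   <
      [0,1] "idea" : N
      [1,2] "chased" : ((S\PP)/N)\N
    [2,6] N   <
      [2,4] NP   >
        [2,3] "clearly" : NP/PP
        [3,4] "under" : PP
      [4,6] N\NP   <
        [4,5] "dog" : N
        [5,6] "near" : (N\NP)\N
  [6,8] S\(S\PP)   >
    [6,7] "bone" : (S\(S\PP))/S
    [7,8] "cat" : S

[0,1] N  lex  "idea"
[1,2] ((S\PP)/N)\N  lex  "chased"
[0,2] (S\PP)/N  <  k=1
[2,3] NP/PP  lex  "clearly"
[3,4] PP  lex  "under"
[2,4] NP  >  k=3
[4,5] N  lex  "dog"
[5,6] (N\NP)\N  lex  "near"
[4,6] N\NP  <  k=5
[2,6] N  <  k=4
[0,6] S\PP  >  k=2
[6,7] (S\(S\PP))/S  lex  "bone"
[7,8] S  lex  "cat"
[6,8] S\(S\PP)  >  k=7
[0,8] S  <  k=6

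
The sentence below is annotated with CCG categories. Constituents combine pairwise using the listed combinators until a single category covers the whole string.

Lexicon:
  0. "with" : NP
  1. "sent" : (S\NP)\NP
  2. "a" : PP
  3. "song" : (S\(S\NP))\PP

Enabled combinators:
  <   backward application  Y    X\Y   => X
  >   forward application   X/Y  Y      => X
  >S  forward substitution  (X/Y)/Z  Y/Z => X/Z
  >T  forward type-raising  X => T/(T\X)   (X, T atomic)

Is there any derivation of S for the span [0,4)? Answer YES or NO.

YES

[0,4] S   <
  [0,2] S\NP   <
    [0,1] "with" : NP
    [1,2] "sent" : (S\NP)\NP
  [2,4] S\(S\NP)   <
    [2,3] "a" : PP
    [3,4] "song" : (S\(S\NP))\PP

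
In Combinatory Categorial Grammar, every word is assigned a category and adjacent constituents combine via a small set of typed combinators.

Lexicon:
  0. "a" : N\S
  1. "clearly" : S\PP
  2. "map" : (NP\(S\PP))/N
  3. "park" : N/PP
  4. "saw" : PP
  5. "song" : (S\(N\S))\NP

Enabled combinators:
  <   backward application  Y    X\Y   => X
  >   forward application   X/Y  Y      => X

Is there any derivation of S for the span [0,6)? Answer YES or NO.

[0,6] S   <
  [0,1] "a" : N\S
  [1,6] S\(N\S)   <
    [1,5] NP   <
      [1,2] "clearly" : S\PP
      [2,5] NP\(S\PP)   >
        [2,3] "map" : (NP\(S\PP))/N
        [3,5] N   >
          [3,4] "park" : N/PP
          [4,5] "saw" : PP
    [5,6] "song" : (S\(N\S))\NP

YES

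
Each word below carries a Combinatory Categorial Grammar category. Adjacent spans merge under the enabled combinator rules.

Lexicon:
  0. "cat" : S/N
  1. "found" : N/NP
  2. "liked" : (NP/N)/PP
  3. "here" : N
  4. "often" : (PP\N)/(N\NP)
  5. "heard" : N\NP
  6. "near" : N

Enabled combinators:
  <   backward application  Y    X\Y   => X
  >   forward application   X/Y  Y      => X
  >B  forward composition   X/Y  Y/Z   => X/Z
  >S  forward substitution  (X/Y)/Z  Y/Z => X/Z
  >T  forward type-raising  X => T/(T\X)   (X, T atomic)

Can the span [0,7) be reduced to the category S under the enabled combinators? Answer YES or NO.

YES

[0,7] S   >
  [0,2] S/NP   >B
    [0,1] "cat" : S/N
    [1,2] "found" : N/NP
  [2,7] NP   >
    [2,6] NP/N   >
      [2,3] "liked" : (NP/N)/PP
      [3,6] PP   <
        [3,4] "here" : N
        [4,6] PP\N   >
          [4,5] "often" : (PP\N)/(N\NP)
          [5,6] "heard" : N\NP
    [6,7] "near" : N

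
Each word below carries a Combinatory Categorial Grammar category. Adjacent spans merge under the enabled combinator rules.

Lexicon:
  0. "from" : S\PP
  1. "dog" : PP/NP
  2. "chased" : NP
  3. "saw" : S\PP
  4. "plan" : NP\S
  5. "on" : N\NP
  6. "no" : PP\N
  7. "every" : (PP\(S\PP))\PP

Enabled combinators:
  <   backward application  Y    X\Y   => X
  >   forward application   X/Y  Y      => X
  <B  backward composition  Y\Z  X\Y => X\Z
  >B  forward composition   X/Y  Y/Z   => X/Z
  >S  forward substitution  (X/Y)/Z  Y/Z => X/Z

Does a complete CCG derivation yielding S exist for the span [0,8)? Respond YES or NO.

NO

S\PP PP/NP NP S\PP NP\S N\NP PP\N (PP\(S\PP))\PP
CKY chart[0,8] = {PP}; S ∉ chart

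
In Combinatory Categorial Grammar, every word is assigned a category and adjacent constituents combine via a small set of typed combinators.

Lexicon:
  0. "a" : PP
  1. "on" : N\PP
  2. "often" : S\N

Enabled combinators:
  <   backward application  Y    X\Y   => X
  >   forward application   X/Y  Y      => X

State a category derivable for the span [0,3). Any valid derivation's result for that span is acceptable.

[0,3] S   <
  [0,2] N   <
    [0,1] "a" : PP
    [1,2] "on" : N\PP
  [2,3] "often" : S\N

S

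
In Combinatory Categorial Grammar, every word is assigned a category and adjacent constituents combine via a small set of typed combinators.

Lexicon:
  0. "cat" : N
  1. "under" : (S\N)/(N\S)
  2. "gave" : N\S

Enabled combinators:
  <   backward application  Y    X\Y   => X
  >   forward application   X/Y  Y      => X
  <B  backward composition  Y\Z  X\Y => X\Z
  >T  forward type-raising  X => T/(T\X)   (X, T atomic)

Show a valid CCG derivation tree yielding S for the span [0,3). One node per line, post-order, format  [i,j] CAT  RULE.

[0,1] N  lex  "cat"
[1,2] (S\N)/(N\S)  lex  "under"
[2,3] N\S  lex  "gave"
[1,3] S\N  >  k=2
[0,3] S  <  k=1

[0,3] S   <
  [0,1] "cat" : N
  [1,3] S\N   >
    [1,2] "under" : (S\N)/(N\S)
    [2,3] "gave" : N\S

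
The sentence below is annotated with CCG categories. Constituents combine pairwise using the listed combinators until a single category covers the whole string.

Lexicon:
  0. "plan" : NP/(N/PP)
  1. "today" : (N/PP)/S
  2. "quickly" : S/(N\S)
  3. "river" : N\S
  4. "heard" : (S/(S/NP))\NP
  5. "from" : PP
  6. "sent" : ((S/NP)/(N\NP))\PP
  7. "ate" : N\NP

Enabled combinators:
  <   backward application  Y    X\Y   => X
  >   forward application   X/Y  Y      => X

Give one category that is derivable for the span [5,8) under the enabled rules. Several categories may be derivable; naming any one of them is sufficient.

[0,8] S   >
  [0,5] S/(S/NP)   <
    [0,4] NP   >
      [0,1] "plan" : NP/(N/PP)
      [1,4] N/PP   >
        [1,2] "today" : (N/PP)/S
        [2,4] S   >
          [2,3] "quickly" : S/(N\S)
          [3,4] "river" : N\S
    [4,5] "heard" : (S/(S/NP))\NP
  [5,8] S/NP   >
    [5,7] (S/NP)/(N\NP)   <
      [5,6] "from" : PP
      [6,7] "sent" : ((S/NP)/(N\NP))\PP
    [7,8] "ate" : N\NP

S/NP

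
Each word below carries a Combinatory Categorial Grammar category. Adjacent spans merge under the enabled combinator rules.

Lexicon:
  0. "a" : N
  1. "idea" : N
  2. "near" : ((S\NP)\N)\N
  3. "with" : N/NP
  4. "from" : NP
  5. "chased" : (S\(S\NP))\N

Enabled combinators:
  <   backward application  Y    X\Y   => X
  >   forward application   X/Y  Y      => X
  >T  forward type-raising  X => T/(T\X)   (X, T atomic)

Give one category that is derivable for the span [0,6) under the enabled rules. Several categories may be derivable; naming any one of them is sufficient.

[0,6] S   <
  [0,3] S\NP   <
    [0,1] "a" : N
    [1,3] (S\NP)\N   <
      [1,2] "idea" : N
      [2,3] "near" : ((S\NP)\N)\N
  [3,6] S\(S\NP)   <
    [3,5] N   >
      [3,4] "with" : N/NP
      [4,5] "from" : NP
    [5,6] "chased" : (S\(S\NP))\N

S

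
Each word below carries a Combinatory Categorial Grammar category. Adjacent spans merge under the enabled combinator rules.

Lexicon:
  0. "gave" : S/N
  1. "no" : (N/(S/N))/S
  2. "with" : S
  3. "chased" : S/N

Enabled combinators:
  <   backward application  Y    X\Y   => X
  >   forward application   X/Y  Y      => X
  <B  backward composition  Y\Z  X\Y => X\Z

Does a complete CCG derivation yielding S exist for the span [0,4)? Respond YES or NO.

YES

[0,4] S   >
  [0,1] "gave" : S/N
  [1,4] N   >
    [1,3] N/(S/N)   >
      [1,2] "no" : (N/(S/N))/S
      [2,3] "with" : S
    [3,4] "chased" : S/N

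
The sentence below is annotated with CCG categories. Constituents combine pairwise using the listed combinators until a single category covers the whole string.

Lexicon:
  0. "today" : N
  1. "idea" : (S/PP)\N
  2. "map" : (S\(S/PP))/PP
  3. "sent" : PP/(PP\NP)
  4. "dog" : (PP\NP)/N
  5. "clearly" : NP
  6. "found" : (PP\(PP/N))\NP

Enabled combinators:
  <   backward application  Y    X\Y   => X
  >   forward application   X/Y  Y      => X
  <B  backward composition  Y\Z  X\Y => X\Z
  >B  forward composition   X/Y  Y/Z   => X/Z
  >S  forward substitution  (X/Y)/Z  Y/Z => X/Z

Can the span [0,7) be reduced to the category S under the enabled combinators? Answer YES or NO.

[0,7] S   <
  [0,1] "today" : N
  [1,7] S\N   <B
    [1,2] "idea" : (S/PP)\N
    [2,7] S\(S/PP)   >
      [2,3] "map" : (S\(S/PP))/PP
      [3,7] PP   <
        [3,5] PP/N   >B
          [3,4] "sent" : PP/(PP\NP)
          [4,5] "dog" : (PP\NP)/N
        [5,7] PP\(PP/N)   <
          [5,6] "clearly" : NP
          [6,7] "found" : (PP\(PP/N))\NP

YES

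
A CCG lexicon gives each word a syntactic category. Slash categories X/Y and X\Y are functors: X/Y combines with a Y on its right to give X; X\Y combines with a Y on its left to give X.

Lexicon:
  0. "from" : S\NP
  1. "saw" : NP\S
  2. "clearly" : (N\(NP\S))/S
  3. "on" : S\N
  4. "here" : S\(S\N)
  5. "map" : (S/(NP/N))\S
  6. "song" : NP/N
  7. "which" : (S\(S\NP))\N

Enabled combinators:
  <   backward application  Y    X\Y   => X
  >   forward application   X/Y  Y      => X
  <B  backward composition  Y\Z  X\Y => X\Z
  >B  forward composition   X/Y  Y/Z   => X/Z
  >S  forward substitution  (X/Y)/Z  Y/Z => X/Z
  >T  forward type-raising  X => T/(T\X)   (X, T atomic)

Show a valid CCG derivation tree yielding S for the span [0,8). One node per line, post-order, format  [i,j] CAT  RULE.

[0,1] S\NP  lex  "from"
[1,2] NP\S  lex  "saw"
[2,3] (N\(NP\S))/S  lex  "clearly"
[3,4] S\N  lex  "on"
[4,5] S\(S\N)  lex  "here"
[3,5] S  <  k=4
[5,6] (S/(NP/N))\S  lex  "map"
[3,6] S/(NP/N)  <  k=5
[6,7] NP/N  lex  "song"
[3,7] S  >  k=6
[2,7] N\(NP\S)  >  k=3
[1,7] N  <  k=2
[7,8] (S\(S\NP))\N  lex  "which"
[1,8] S\(S\NP)  <  k=7
[0,8] S  <  k=1

[0,8] S   <
  [0,1] "from" : S\NP
  [1,8] S\(S\NP)   <
    [1,7] N   <
      [1,2] "saw" : NP\S
      [2,7] N\(NP\S)   >
        [2,3] "clearly" : (N\(NP\S))/S
        [3,7] S   >
          [3,6] S/(NP/N)   <
            [3,5] S   <
              [3,4] "on" : S\N
              [4,5] "here" : S\(S\N)
            [5,6] "map" : (S/(NP/N))\S
          [6,7] "song" : NP/N
    [7,8] "which" : (S\(S\NP))\N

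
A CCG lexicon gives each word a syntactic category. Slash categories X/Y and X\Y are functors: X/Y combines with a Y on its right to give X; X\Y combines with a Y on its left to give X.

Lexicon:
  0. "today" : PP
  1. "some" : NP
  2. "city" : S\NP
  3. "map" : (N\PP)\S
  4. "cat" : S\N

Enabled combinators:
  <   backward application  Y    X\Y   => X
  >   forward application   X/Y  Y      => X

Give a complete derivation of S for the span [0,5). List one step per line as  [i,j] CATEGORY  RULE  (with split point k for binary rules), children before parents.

[0,5] S   <
  [0,4] N   <
    [0,1] "today" : PP
    [1,4] N\PP   <
      [1,3] S   <
        [1,2] "some" : NP
        [2,3] "city" : S\NP
      [3,4] "map" : (N\PP)\S
  [4,5] "cat" : S\N

[0,1] PP  lex  "today"
[1,2] NP  lex  "some"
[2,3] S\NP  lex  "city"
[1,3] S  <  k=2
[3,4] (N\PP)\S  lex  "map"
[1,4] N\PP  <  k=3
[0,4] N  <  k=1
[4,5] S\N  lex  "cat"
[0,5] S  <  k=4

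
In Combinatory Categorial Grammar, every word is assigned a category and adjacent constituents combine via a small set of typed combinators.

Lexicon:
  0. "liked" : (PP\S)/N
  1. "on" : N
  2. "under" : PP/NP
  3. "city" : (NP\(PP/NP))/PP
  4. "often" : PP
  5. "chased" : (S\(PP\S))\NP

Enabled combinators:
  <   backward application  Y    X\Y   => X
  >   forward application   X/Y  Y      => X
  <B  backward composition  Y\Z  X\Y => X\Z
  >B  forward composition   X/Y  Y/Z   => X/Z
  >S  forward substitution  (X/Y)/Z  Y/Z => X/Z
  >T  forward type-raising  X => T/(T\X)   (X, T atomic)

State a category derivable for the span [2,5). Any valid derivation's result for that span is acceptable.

[0,6] S   <
  [0,2] PP\S   >
    [0,1] "liked" : (PP\S)/N
    [1,2] "on" : N
  [2,6] S\(PP\S)   <
    [2,5] NP   <
      [2,3] "under" : PP/NP
      [3,5] NP\(PP/NP)   >
        [3,4] "city" : (NP\(PP/NP))/PP
        [4,5] "often" : PP
    [5,6] "chased" : (S\(PP\S))\NP

NP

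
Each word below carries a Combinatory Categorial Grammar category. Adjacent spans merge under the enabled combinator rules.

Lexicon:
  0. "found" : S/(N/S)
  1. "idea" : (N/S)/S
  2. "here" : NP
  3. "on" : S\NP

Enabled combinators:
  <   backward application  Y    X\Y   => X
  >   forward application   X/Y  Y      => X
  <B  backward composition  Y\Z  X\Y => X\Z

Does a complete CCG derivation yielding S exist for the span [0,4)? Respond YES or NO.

[0,4] S   >
  [0,1] "found" : S/(N/S)
  [1,4] N/S   >
    [1,2] "idea" : (N/S)/S
    [2,4] S   <
      [2,3] "here" : NP
      [3,4] "on" : S\NP

YES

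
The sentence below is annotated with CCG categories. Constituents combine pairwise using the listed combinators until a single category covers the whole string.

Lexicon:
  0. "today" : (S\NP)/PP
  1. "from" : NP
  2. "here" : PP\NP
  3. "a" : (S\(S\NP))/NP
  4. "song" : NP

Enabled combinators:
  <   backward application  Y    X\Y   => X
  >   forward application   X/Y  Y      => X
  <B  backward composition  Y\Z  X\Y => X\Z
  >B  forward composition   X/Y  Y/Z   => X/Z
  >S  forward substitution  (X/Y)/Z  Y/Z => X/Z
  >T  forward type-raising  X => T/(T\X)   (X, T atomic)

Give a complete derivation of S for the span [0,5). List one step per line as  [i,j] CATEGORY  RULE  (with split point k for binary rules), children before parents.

[0,1] (S\NP)/PP  lex  "today"
[1,2] NP  lex  "from"
[2,3] PP\NP  lex  "here"
[1,3] PP  <  k=2
[0,3] S\NP  >  k=1
[3,4] (S\(S\NP))/NP  lex  "a"
[4,5] NP  lex  "song"
[3,5] S\(S\NP)  >  k=4
[0,5] S  <  k=3

[0,5] S   <
  [0,3] S\NP   >
    [0,1] "today" : (S\NP)/PP
    [1,3] PP   <
      [1,2] "from" : NP
      [2,3] "here" : PP\NP
  [3,5] S\(S\NP)   >
    [3,4] "a" : (S\(S\NP))/NP
    [4,5] "song" : NP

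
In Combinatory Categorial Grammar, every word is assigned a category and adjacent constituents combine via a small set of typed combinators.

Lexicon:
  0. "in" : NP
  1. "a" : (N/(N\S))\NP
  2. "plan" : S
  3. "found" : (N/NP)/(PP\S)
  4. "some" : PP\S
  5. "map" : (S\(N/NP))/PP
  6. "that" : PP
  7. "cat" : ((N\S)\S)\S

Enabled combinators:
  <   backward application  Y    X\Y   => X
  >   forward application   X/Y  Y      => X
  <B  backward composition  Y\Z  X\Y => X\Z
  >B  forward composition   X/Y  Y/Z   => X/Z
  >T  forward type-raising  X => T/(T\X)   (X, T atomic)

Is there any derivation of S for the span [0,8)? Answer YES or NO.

NP (N/(N\S))\NP S (N/NP)/(PP\S) PP\S (S\(N/NP))/PP PP ((N\S)\S)\S
CKY chart[0,8] = {N, N/(N\N), NP/(NP\N), PP/(PP\N), S/(S\N)}; S ∉ chart

NO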